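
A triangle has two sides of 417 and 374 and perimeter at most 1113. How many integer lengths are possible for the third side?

279

Triangle inequality: 43 < x < 791. Perimeter ≤ 1113 gives x ≤ 1113 − 417 − 374 = 322.
So 43 < x ≤ 322; integers 44 through 322: 279 values.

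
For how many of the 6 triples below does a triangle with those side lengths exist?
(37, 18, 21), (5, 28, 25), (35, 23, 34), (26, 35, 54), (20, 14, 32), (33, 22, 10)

(18,21,37): 18+21 > 37 → valid
(5,25,28): 5+25 > 28 → valid
(23,34,35): 23+34 > 35 → valid
(26,35,54): 26+35 > 54 → valid
(14,20,32): 14+20 > 32 → valid
(10,22,33): 10+22 ≤ 33 → not valid
5 of the 6 triples form a triangle.

5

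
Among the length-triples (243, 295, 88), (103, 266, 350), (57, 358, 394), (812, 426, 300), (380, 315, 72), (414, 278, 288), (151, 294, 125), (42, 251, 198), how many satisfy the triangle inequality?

(88,243,295): 88+243 > 295 → valid
(103,266,350): 103+266 > 350 → valid
(57,358,394): 57+358 > 394 → valid
(300,426,812): 300+426 ≤ 812 → not valid
(72,315,380): 72+315 > 380 → valid
(278,288,414): 278+288 > 414 → valid
(125,151,294): 125+151 ≤ 294 → not valid
(42,198,251): 42+198 ≤ 251 → not valid
5 of the 8 triples form a triangle.

5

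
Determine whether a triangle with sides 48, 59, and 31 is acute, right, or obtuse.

Compare the square of the longest side to the sum of squares of the other two: 31² + 48² = 3265 < 3481 = 59².

obtuse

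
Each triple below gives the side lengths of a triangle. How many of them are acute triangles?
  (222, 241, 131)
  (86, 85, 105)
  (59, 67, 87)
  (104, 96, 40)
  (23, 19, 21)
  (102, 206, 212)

(222,241,131): 131²+222² = 66445 > 58081 = 241² → acute
(86,85,105): 85²+86² = 14621 > 11025 = 105² → acute
(59,67,87): 59²+67² = 7970 > 7569 = 87² → acute
(104,96,40): 40²+96² = 10816 = 104² → right
(23,19,21): 19²+21² = 802 > 529 = 23² → acute
(102,206,212): 102²+206² = 52840 > 44944 = 212² → acute
5 of the 6 are acute.

5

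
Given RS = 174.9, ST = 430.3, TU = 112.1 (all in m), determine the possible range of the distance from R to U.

143.3 ≤ RU ≤ 717.3 m

The maximum is all hops collinear in one direction: 174.9 + 430.3 + 112.1 = 717.3.
The longest hop is 430.3; the others sum to 287.0. Folding the others back against it leaves at least 430.3 − 287.0 = 143.3.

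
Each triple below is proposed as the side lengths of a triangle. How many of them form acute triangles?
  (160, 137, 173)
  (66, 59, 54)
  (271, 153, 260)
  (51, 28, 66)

(160,137,173): 137²+160² = 44369 > 29929 = 173² → acute
(66,59,54): 54²+59² = 6397 > 4356 = 66² → acute
(271,153,260): 153²+260² = 91009 > 73441 = 271² → acute
(51,28,66): 28²+51² = 3385 < 4356 = 66² → obtuse
3 of the 4 are acute.

3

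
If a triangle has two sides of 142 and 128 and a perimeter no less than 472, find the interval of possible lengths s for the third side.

Triangle inequality alone gives 14 < s < 270.
The perimeter condition gives s ≥ 472 − 142 − 128 = 202.
Intersecting the two: 202 ≤ s < 270.

202 ≤ s < 270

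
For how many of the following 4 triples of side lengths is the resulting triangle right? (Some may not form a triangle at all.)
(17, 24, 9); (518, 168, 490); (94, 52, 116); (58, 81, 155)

(17,24,9): 9²+17² = 370 < 576 = 24² → obtuse
(518,168,490): 168²+490² = 268324 = 518² → right
(94,52,116): 52²+94² = 11540 < 13456 = 116² → obtuse
(58,81,155): 58+81 ≤ 155, not a triangle
1 of the 4 is right.

1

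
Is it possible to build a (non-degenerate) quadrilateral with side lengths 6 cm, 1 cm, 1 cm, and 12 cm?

For a quadrilateral, each side must be shorter than the sum of the others.
Here the longest side is 12, but the remaining 3 sides sum to only 8.

No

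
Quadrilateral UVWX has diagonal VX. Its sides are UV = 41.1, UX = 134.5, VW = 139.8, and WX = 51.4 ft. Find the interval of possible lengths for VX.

93.4 < VX < 175.6

From triangle UVX: |41.1 − 134.5| < VX < 41.1 + 134.5, i.e. 93.4 < VX < 175.6.
From triangle WVX: 88.4 < VX < 191.2.
Both must hold, so VX lies in the intersection.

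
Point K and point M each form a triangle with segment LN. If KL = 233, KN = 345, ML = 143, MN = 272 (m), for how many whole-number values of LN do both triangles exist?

From triangle KLN: 112 < LN < 578.
From triangle MLN: 129 < LN < 415.
Intersection: 129 < LN < 415, so integers 130 through 414: 285 values.

285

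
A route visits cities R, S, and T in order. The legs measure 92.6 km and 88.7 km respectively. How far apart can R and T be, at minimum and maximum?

3.9 ≤ RT ≤ 181.3 km

By the triangle inequality, |92.6 − 88.7| ≤ RT ≤ 92.6 + 88.7.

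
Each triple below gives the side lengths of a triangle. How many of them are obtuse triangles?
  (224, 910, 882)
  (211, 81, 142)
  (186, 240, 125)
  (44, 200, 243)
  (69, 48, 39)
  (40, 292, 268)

5

(224,910,882): 224²+882² = 828100 = 910² → right
(211,81,142): 81²+142² = 26725 < 44521 = 211² → obtuse
(186,240,125): 125²+186² = 50221 < 57600 = 240² → obtuse
(44,200,243): 44²+200² = 41936 < 59049 = 243² → obtuse
(69,48,39): 39²+48² = 3825 < 4761 = 69² → obtuse
(40,292,268): 40²+268² = 73424 < 85264 = 292² → obtuse
5 of the 6 are obtuse.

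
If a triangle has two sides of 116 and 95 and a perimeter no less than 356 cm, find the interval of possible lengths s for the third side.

Triangle inequality alone gives 21 < s < 211.
The perimeter condition gives s ≥ 356 − 116 − 95 = 145.
Intersecting the two: 145 ≤ s < 211.

145 ≤ s < 211 cm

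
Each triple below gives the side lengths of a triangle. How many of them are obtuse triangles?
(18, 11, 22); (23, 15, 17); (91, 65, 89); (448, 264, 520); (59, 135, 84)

3

(18,11,22): 11²+18² = 445 < 484 = 22² → obtuse
(23,15,17): 15²+17² = 514 < 529 = 23² → obtuse
(91,65,89): 65²+89² = 12146 > 8281 = 91² → acute
(448,264,520): 264²+448² = 270400 = 520² → right
(59,135,84): 59²+84² = 10537 < 18225 = 135² → obtuse
3 of the 5 are obtuse.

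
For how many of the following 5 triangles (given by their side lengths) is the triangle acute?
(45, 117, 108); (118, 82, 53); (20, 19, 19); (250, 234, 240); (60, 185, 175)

2

(45,117,108): 45²+108² = 13689 = 117² → right
(118,82,53): 53²+82² = 9533 < 13924 = 118² → obtuse
(20,19,19): 19²+19² = 722 > 400 = 20² → acute
(250,234,240): 234²+240² = 112356 > 62500 = 250² → acute
(60,185,175): 60²+175² = 34225 = 185² → right
2 of the 5 are acute.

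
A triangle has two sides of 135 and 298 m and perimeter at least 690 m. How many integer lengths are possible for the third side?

Triangle inequality: 163 < x < 433. Perimeter ≥ 690 gives x ≥ 690 − 135 − 298 = 257.
So 257 ≤ x < 433; integers 257 through 432: 176 values.

176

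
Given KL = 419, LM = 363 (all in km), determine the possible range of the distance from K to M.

56 ≤ KM ≤ 782 km

By the triangle inequality, |419 − 363| ≤ KM ≤ 419 + 363.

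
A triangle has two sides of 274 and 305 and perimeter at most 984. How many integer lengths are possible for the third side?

Triangle inequality: 31 < x < 579. Perimeter ≤ 984 gives x ≤ 984 − 274 − 305 = 405.
So 31 < x ≤ 405; integers 32 through 405: 374 values.

374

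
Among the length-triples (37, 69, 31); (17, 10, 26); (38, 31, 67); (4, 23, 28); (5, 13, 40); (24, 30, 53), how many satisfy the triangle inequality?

3

(31,37,69): 31+37 ≤ 69 → not valid
(10,17,26): 10+17 > 26 → valid
(31,38,67): 31+38 > 67 → valid
(4,23,28): 4+23 ≤ 28 → not valid
(5,13,40): 5+13 ≤ 40 → not valid
(24,30,53): 24+30 > 53 → valid
3 of the 6 triples form a triangle.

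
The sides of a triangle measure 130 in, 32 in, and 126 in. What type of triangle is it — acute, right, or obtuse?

right

Compare the square of the longest side to the sum of squares of the other two: 32² + 126² = 16900 = 130².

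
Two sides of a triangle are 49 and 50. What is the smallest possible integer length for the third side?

The third side must be strictly greater than |49 − 50| = 1.
The smallest integer above 1 is 2.

2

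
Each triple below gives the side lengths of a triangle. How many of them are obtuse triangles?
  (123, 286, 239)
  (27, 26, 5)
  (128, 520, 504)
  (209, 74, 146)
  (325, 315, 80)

3

(123,286,239): 123²+239² = 72250 < 81796 = 286² → obtuse
(27,26,5): 5²+26² = 701 < 729 = 27² → obtuse
(128,520,504): 128²+504² = 270400 = 520² → right
(209,74,146): 74²+146² = 26792 < 43681 = 209² → obtuse
(325,315,80): 80²+315² = 105625 = 325² → right
3 of the 5 are obtuse.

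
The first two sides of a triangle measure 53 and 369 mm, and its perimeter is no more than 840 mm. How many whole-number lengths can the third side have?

Triangle inequality: 316 < x < 422. Perimeter ≤ 840 gives x ≤ 840 − 53 − 369 = 418.
So 316 < x ≤ 418; integers 317 through 418: 102 values.

102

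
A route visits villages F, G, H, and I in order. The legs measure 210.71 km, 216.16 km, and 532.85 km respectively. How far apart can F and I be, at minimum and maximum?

The maximum is all hops collinear in one direction: 210.71 + 216.16 + 532.85 = 959.72.
The longest hop is 532.85; the others sum to 426.87. Folding the others back against it leaves at least 532.85 − 426.87 = 105.98.

105.98 ≤ FI ≤ 959.72 km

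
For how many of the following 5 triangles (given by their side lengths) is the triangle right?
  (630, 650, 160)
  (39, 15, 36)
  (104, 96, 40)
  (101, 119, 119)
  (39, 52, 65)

4

(630,650,160): 160²+630² = 422500 = 650² → right
(39,15,36): 15²+36² = 1521 = 39² → right
(104,96,40): 40²+96² = 10816 = 104² → right
(101,119,119): 101²+119² = 24362 > 14161 = 119² → acute
(39,52,65): 39²+52² = 4225 = 65² → right
4 of the 5 are right.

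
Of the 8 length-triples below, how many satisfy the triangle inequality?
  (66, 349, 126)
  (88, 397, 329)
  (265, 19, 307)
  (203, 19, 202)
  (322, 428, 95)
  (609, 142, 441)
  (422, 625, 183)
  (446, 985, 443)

(66,126,349): 66+126 ≤ 349 → not valid
(88,329,397): 88+329 > 397 → valid
(19,265,307): 19+265 ≤ 307 → not valid
(19,202,203): 19+202 > 203 → valid
(95,322,428): 95+322 ≤ 428 → not valid
(142,441,609): 142+441 ≤ 609 → not valid
(183,422,625): 183+422 ≤ 625 → not valid
(443,446,985): 443+446 ≤ 985 → not valid
2 of the 8 triples form a triangle.

2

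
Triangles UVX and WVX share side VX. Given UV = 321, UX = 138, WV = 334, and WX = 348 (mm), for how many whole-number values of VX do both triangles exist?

From triangle UVX: 183 < VX < 459.
From triangle WVX: 14 < VX < 682.
Intersection: 183 < VX < 459, so integers 184 through 458: 275 values.

275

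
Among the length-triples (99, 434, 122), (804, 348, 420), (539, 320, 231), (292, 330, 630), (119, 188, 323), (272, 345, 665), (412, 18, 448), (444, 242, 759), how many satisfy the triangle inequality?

1

(99,122,434): 99+122 ≤ 434 → not valid
(348,420,804): 348+420 ≤ 804 → not valid
(231,320,539): 231+320 > 539 → valid
(292,330,630): 292+330 ≤ 630 → not valid
(119,188,323): 119+188 ≤ 323 → not valid
(272,345,665): 272+345 ≤ 665 → not valid
(18,412,448): 18+412 ≤ 448 → not valid
(242,444,759): 242+444 ≤ 759 → not valid
1 of the 8 triples forms a triangle.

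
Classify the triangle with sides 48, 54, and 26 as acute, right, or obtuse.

Compare the square of the longest side to the sum of squares of the other two: 26² + 48² = 2980 > 2916 = 54².

acute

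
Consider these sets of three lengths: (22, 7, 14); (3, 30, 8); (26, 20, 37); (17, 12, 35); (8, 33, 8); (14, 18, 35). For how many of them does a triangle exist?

1

(7,14,22): 7+14 ≤ 22 → not valid
(3,8,30): 3+8 ≤ 30 → not valid
(20,26,37): 20+26 > 37 → valid
(12,17,35): 12+17 ≤ 35 → not valid
(8,8,33): 8+8 ≤ 33 → not valid
(14,18,35): 14+18 ≤ 35 → not valid
1 of the 6 triples forms a triangle.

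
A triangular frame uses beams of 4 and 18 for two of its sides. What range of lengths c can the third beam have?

14 < c < 22

By the triangle inequality, c must be less than 4 + 18 = 22 and greater than |4 − 18| = 14.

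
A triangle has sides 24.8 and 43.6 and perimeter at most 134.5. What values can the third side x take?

Triangle inequality alone gives 18.8 < x < 68.4.
The perimeter condition gives x ≤ 134.5 − 24.8 − 43.6 = 66.1.
Intersecting the two: 18.8 < x ≤ 66.1.

18.8 < x ≤ 66.1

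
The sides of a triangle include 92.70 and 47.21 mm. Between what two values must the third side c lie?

45.49 < c < 139.91

By the triangle inequality, c must be less than 92.70 + 47.21 = 139.91 and greater than |92.70 − 47.21| = 45.49.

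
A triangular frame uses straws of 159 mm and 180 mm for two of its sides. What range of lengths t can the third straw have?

By the triangle inequality, t must be less than 159 + 180 = 339 and greater than |159 − 180| = 21.

21 < t < 339 (mm)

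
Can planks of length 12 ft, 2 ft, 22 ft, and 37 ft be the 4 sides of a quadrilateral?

For a quadrilateral, each side must be shorter than the sum of the others.
Here the longest side is 37, but the remaining 3 sides sum to only 36.

No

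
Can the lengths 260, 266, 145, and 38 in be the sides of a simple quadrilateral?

A quadrilateral exists iff every side is shorter than the sum of the others — equivalently, the longest side is less than the sum of the rest.
Longest side 266 < 443 (sum of the remaining 3), so yes.

Yes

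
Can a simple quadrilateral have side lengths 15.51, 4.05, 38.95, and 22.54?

Yes

A quadrilateral exists iff every side is shorter than the sum of the others — equivalently, the longest side is less than the sum of the rest.
Longest side 38.95 < 42.10 (sum of the remaining 3), so yes.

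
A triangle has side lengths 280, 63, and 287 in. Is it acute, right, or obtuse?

right

Compare the square of the longest side to the sum of squares of the other two: 63² + 280² = 82369 = 287².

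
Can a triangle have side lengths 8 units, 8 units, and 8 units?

Yes

The longest side is 8, and the other two sum to 16.
Since 16 > 8, the triangle inequality holds.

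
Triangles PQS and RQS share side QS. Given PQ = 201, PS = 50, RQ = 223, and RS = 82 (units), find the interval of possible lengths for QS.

From triangle PQS: |201 − 50| < QS < 201 + 50, i.e. 151 < QS < 251.
From triangle RQS: 141 < QS < 305.
Both must hold, so QS lies in the intersection.

151 < QS < 251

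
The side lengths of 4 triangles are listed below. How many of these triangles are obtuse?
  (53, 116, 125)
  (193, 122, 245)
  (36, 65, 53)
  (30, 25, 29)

2

(53,116,125): 53²+116² = 16265 > 15625 = 125² → acute
(193,122,245): 122²+193² = 52133 < 60025 = 245² → obtuse
(36,65,53): 36²+53² = 4105 < 4225 = 65² → obtuse
(30,25,29): 25²+29² = 1466 > 900 = 30² → acute
2 of the 4 are obtuse.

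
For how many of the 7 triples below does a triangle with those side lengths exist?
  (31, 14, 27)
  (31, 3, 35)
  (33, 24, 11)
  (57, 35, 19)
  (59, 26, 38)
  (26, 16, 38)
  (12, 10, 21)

5

(14,27,31): 14+27 > 31 → valid
(3,31,35): 3+31 ≤ 35 → not valid
(11,24,33): 11+24 > 33 → valid
(19,35,57): 19+35 ≤ 57 → not valid
(26,38,59): 26+38 > 59 → valid
(16,26,38): 16+26 > 38 → valid
(10,12,21): 10+12 > 21 → valid
5 of the 7 triples form a triangle.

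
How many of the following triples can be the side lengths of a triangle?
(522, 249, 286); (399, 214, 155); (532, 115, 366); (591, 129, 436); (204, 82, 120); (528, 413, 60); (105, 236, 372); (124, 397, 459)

2

(249,286,522): 249+286 > 522 → valid
(155,214,399): 155+214 ≤ 399 → not valid
(115,366,532): 115+366 ≤ 532 → not valid
(129,436,591): 129+436 ≤ 591 → not valid
(82,120,204): 82+120 ≤ 204 → not valid
(60,413,528): 60+413 ≤ 528 → not valid
(105,236,372): 105+236 ≤ 372 → not valid
(124,397,459): 124+397 > 459 → valid
2 of the 8 triples form a triangle.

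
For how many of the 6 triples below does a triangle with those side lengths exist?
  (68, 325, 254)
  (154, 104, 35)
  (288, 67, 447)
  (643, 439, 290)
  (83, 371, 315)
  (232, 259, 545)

(68,254,325): 68+254 ≤ 325 → not valid
(35,104,154): 35+104 ≤ 154 → not valid
(67,288,447): 67+288 ≤ 447 → not valid
(290,439,643): 290+439 > 643 → valid
(83,315,371): 83+315 > 371 → valid
(232,259,545): 232+259 ≤ 545 → not valid
2 of the 6 triples form a triangle.

2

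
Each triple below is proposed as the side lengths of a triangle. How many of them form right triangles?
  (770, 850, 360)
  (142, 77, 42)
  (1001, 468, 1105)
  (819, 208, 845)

3

(770,850,360): 360²+770² = 722500 = 850² → right
(142,77,42): 42+77 ≤ 142, not a triangle
(1001,468,1105): 468²+1001² = 1221025 = 1105² → right
(819,208,845): 208²+819² = 714025 = 845² → right
3 of the 4 are right.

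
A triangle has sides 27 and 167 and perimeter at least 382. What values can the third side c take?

Triangle inequality alone gives 140 < c < 194.
The perimeter condition gives c ≥ 382 − 27 − 167 = 188.
Intersecting the two: 188 ≤ c < 194.

188 ≤ c < 194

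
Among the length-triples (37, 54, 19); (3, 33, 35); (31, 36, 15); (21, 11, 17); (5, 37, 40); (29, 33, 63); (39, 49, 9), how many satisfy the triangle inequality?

(19,37,54): 19+37 > 54 → valid
(3,33,35): 3+33 > 35 → valid
(15,31,36): 15+31 > 36 → valid
(11,17,21): 11+17 > 21 → valid
(5,37,40): 5+37 > 40 → valid
(29,33,63): 29+33 ≤ 63 → not valid
(9,39,49): 9+39 ≤ 49 → not valid
5 of the 7 triples form a triangle.

5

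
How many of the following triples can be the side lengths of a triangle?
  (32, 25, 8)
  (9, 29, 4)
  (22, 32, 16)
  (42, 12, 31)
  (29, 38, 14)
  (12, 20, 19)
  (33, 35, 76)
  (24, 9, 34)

(8,25,32): 8+25 > 32 → valid
(4,9,29): 4+9 ≤ 29 → not valid
(16,22,32): 16+22 > 32 → valid
(12,31,42): 12+31 > 42 → valid
(14,29,38): 14+29 > 38 → valid
(12,19,20): 12+19 > 20 → valid
(33,35,76): 33+35 ≤ 76 → not valid
(9,24,34): 9+24 ≤ 34 → not valid
5 of the 8 triples form a triangle.

5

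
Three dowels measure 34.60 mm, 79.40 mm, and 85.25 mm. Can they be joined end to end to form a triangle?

The longest side is 85.25, and the other two sum to 114.00.
Since 114.00 > 85.25, the triangle inequality holds.

Yes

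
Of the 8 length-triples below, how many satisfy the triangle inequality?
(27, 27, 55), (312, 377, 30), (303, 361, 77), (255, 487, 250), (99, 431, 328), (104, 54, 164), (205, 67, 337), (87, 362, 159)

2

(27,27,55): 27+27 ≤ 55 → not valid
(30,312,377): 30+312 ≤ 377 → not valid
(77,303,361): 77+303 > 361 → valid
(250,255,487): 250+255 > 487 → valid
(99,328,431): 99+328 ≤ 431 → not valid
(54,104,164): 54+104 ≤ 164 → not valid
(67,205,337): 67+205 ≤ 337 → not valid
(87,159,362): 87+159 ≤ 362 → not valid
2 of the 8 triples form a triangle.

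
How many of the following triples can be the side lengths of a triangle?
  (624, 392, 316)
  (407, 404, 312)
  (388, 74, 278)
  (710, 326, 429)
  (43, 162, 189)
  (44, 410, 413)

5

(316,392,624): 316+392 > 624 → valid
(312,404,407): 312+404 > 407 → valid
(74,278,388): 74+278 ≤ 388 → not valid
(326,429,710): 326+429 > 710 → valid
(43,162,189): 43+162 > 189 → valid
(44,410,413): 44+410 > 413 → valid
5 of the 6 triples form a triangle.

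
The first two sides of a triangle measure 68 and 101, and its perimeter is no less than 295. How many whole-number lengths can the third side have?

Triangle inequality: 33 < x < 169. Perimeter ≥ 295 gives x ≥ 295 − 68 − 101 = 126.
So 126 ≤ x < 169; integers 126 through 168: 43 values.

43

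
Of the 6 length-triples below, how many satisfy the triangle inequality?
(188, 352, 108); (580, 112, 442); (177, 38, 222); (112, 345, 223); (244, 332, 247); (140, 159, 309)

(108,188,352): 108+188 ≤ 352 → not valid
(112,442,580): 112+442 ≤ 580 → not valid
(38,177,222): 38+177 ≤ 222 → not valid
(112,223,345): 112+223 ≤ 345 → not valid
(244,247,332): 244+247 > 332 → valid
(140,159,309): 140+159 ≤ 309 → not valid
1 of the 6 triples forms a triangle.

1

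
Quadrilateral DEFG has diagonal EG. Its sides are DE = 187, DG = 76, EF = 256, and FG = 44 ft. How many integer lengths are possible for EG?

50

From triangle DEG: 111 < EG < 263.
From triangle FEG: 212 < EG < 300.
Intersection: 212 < EG < 263, so integers 213 through 262: 50 values.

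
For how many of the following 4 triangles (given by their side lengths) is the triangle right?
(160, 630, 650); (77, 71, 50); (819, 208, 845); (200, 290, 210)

(160,630,650): 160²+630² = 422500 = 650² → right
(77,71,50): 50²+71² = 7541 > 5929 = 77² → acute
(819,208,845): 208²+819² = 714025 = 845² → right
(200,290,210): 200²+210² = 84100 = 290² → right
3 of the 4 are right.

3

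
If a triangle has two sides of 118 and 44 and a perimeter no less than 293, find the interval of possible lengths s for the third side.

Triangle inequality alone gives 74 < s < 162.
The perimeter condition gives s ≥ 293 − 118 − 44 = 131.
Intersecting the two: 131 ≤ s < 162.

131 ≤ s < 162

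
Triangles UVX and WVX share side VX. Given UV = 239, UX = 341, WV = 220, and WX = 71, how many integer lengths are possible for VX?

141

From triangle UVX: 102 < VX < 580.
From triangle WVX: 149 < VX < 291.
Intersection: 149 < VX < 291, so integers 150 through 290: 141 values.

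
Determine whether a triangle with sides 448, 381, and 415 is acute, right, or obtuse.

acute

Compare the square of the longest side to the sum of squares of the other two: 381² + 415² = 317386 > 200704 = 448².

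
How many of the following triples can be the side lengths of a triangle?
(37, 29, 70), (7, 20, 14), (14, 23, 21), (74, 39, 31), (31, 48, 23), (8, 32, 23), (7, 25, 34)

3

(29,37,70): 29+37 ≤ 70 → not valid
(7,14,20): 7+14 > 20 → valid
(14,21,23): 14+21 > 23 → valid
(31,39,74): 31+39 ≤ 74 → not valid
(23,31,48): 23+31 > 48 → valid
(8,23,32): 8+23 ≤ 32 → not valid
(7,25,34): 7+25 ≤ 34 → not valid
3 of the 7 triples form a triangle.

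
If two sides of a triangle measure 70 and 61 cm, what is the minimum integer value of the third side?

The third side must be strictly greater than |70 − 61| = 9.
The smallest integer above 9 is 10.

10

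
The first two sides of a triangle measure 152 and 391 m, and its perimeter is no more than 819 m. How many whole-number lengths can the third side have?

37

Triangle inequality: 239 < x < 543. Perimeter ≤ 819 gives x ≤ 819 − 152 − 391 = 276.
So 239 < x ≤ 276; integers 240 through 276: 37 values.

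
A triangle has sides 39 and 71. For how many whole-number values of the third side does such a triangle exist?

The third side lies in the open interval (32, 110).
Integers from 33 to 109 inclusive: 109 − 33 + 1 = 77.

77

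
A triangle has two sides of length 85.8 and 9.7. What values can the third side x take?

By the triangle inequality, x must be less than 85.8 + 9.7 = 95.5 and greater than |85.8 − 9.7| = 76.1.

76.1 < x < 95.5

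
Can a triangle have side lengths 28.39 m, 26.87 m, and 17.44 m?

Yes

The longest side is 28.39, and the other two sum to 44.31.
Since 44.31 > 28.39, the triangle inequality holds.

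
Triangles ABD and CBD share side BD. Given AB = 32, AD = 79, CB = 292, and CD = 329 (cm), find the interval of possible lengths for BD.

From triangle ABD: |32 − 79| < BD < 32 + 79, i.e. 47 < BD < 111.
From triangle CBD: 37 < BD < 621.
Both must hold, so BD lies in the intersection.

47 < BD < 111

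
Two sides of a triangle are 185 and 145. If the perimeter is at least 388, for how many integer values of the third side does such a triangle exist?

272

Triangle inequality: 40 < x < 330. Perimeter ≥ 388 gives x ≥ 388 − 185 − 145 = 58.
So 58 ≤ x < 330; integers 58 through 329: 272 values.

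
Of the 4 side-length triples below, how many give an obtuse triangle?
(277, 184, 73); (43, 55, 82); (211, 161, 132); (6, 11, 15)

(277,184,73): 73+184 ≤ 277, not a triangle
(43,55,82): 43²+55² = 4874 < 6724 = 82² → obtuse
(211,161,132): 132²+161² = 43345 < 44521 = 211² → obtuse
(6,11,15): 6²+11² = 157 < 225 = 15² → obtuse
3 of the 4 are obtuse.

3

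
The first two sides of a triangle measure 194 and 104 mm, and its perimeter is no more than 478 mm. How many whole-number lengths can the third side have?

Triangle inequality: 90 < x < 298. Perimeter ≤ 478 gives x ≤ 478 − 194 − 104 = 180.
So 90 < x ≤ 180; integers 91 through 180: 90 values.

90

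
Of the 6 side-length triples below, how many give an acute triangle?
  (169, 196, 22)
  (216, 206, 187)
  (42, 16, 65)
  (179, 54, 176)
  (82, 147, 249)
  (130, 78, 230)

(169,196,22): 22+169 ≤ 196, not a triangle
(216,206,187): 187²+206² = 77405 > 46656 = 216² → acute
(42,16,65): 16+42 ≤ 65, not a triangle
(179,54,176): 54²+176² = 33892 > 32041 = 179² → acute
(82,147,249): 82+147 ≤ 249, not a triangle
(130,78,230): 78+130 ≤ 230, not a triangle
2 of the 6 are acute.

2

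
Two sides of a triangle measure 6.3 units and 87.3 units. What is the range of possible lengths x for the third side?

By the triangle inequality, x must be less than 6.3 + 87.3 = 93.6 and greater than |6.3 − 87.3| = 81.0.

81.0 < x < 93.6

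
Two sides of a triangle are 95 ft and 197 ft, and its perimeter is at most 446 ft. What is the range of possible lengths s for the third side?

Triangle inequality alone gives 102 < s < 292.
The perimeter condition gives s ≤ 446 − 95 − 197 = 154.
Intersecting the two: 102 < s ≤ 154.

102 < s ≤ 154 ft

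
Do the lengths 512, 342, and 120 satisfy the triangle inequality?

The longest side is 512, but the other two sum to only 462.
462 < 512, so the triangle inequality fails.

No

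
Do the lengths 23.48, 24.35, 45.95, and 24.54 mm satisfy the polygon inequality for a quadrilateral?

A quadrilateral exists iff every side is shorter than the sum of the others — equivalently, the longest side is less than the sum of the rest.
Longest side 45.95 < 72.37 (sum of the remaining 3), so yes.

Yes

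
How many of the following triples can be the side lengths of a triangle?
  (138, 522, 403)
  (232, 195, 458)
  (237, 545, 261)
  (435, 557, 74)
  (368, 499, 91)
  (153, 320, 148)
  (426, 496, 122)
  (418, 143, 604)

(138,403,522): 138+403 > 522 → valid
(195,232,458): 195+232 ≤ 458 → not valid
(237,261,545): 237+261 ≤ 545 → not valid
(74,435,557): 74+435 ≤ 557 → not valid
(91,368,499): 91+368 ≤ 499 → not valid
(148,153,320): 148+153 ≤ 320 → not valid
(122,426,496): 122+426 > 496 → valid
(143,418,604): 143+418 ≤ 604 → not valid
2 of the 8 triples form a triangle.

2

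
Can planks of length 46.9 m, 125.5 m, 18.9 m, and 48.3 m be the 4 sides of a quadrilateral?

No

For a quadrilateral, each side must be shorter than the sum of the others.
Here the longest side is 125.5, but the remaining 3 sides sum to only 114.1.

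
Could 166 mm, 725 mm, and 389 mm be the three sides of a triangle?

The longest side is 725, but the other two sum to only 555.
555 < 725, so the triangle inequality fails.

No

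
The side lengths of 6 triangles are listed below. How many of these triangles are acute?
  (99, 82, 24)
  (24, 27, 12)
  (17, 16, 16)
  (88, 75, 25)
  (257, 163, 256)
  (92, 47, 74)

(99,82,24): 24²+82² = 7300 < 9801 = 99² → obtuse
(24,27,12): 12²+24² = 720 < 729 = 27² → obtuse
(17,16,16): 16²+16² = 512 > 289 = 17² → acute
(88,75,25): 25²+75² = 6250 < 7744 = 88² → obtuse
(257,163,256): 163²+256² = 92105 > 66049 = 257² → acute
(92,47,74): 47²+74² = 7685 < 8464 = 92² → obtuse
2 of the 6 are acute.

2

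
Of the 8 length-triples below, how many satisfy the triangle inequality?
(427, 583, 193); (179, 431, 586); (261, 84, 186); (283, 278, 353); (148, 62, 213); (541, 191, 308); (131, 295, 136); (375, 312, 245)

(193,427,583): 193+427 > 583 → valid
(179,431,586): 179+431 > 586 → valid
(84,186,261): 84+186 > 261 → valid
(278,283,353): 278+283 > 353 → valid
(62,148,213): 62+148 ≤ 213 → not valid
(191,308,541): 191+308 ≤ 541 → not valid
(131,136,295): 131+136 ≤ 295 → not valid
(245,312,375): 245+312 > 375 → valid
5 of the 8 triples form a triangle.

5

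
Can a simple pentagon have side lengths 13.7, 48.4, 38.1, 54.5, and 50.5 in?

A pentagon exists iff every side is shorter than the sum of the others — equivalently, the longest side is less than the sum of the rest.
Longest side 54.5 < 150.7 (sum of the remaining 4), so yes.

Yes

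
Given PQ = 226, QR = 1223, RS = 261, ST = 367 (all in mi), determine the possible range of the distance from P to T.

The maximum is all hops collinear in one direction: 226 + 1223 + 261 + 367 = 2077.
The longest hop is 1223; the others sum to 854. Folding the others back against it leaves at least 1223 − 854 = 369.

369 ≤ PT ≤ 2077 mi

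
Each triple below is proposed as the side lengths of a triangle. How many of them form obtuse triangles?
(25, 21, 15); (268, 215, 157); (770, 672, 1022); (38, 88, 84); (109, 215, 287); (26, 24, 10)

(25,21,15): 15²+21² = 666 > 625 = 25² → acute
(268,215,157): 157²+215² = 70874 < 71824 = 268² → obtuse
(770,672,1022): 672²+770² = 1044484 = 1022² → right
(38,88,84): 38²+84² = 8500 > 7744 = 88² → acute
(109,215,287): 109²+215² = 58106 < 82369 = 287² → obtuse
(26,24,10): 10²+24² = 676 = 26² → right
2 of the 6 are obtuse.

2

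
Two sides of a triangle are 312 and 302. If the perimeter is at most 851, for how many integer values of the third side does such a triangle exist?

227

Triangle inequality: 10 < x < 614. Perimeter ≤ 851 gives x ≤ 851 − 312 − 302 = 237.
So 10 < x ≤ 237; integers 11 through 237: 227 values.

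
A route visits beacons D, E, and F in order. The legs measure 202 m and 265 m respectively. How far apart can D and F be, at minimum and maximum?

By the triangle inequality, |202 − 265| ≤ DF ≤ 202 + 265.

63 ≤ DF ≤ 467 m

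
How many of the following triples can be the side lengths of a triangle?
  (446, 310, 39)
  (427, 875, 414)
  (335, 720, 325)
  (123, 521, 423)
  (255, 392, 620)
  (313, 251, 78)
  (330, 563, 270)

(39,310,446): 39+310 ≤ 446 → not valid
(414,427,875): 414+427 ≤ 875 → not valid
(325,335,720): 325+335 ≤ 720 → not valid
(123,423,521): 123+423 > 521 → valid
(255,392,620): 255+392 > 620 → valid
(78,251,313): 78+251 > 313 → valid
(270,330,563): 270+330 > 563 → valid
4 of the 7 triples form a triangle.

4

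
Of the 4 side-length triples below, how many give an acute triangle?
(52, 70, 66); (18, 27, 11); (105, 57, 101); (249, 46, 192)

2

(52,70,66): 52²+66² = 7060 > 4900 = 70² → acute
(18,27,11): 11²+18² = 445 < 729 = 27² → obtuse
(105,57,101): 57²+101² = 13450 > 11025 = 105² → acute
(249,46,192): 46+192 ≤ 249, not a triangle
2 of the 4 are acute.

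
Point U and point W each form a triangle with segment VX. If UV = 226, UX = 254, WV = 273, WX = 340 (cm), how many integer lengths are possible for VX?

412

From triangle UVX: 28 < VX < 480.
From triangle WVX: 67 < VX < 613.
Intersection: 67 < VX < 480, so integers 68 through 479: 412 values.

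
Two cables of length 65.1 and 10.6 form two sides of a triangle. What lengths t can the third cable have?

54.5 < t < 75.7

By the triangle inequality, t must be less than 65.1 + 10.6 = 75.7 and greater than |65.1 − 10.6| = 54.5.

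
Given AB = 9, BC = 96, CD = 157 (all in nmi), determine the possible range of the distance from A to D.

The maximum is all hops collinear in one direction: 9 + 96 + 157 = 262.
The longest hop is 157; the others sum to 105. Folding the others back against it leaves at least 157 − 105 = 52.

52 ≤ AD ≤ 262 nmi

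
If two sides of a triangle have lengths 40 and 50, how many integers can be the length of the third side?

79

The third side lies in the open interval (10, 90).
Integers from 11 to 89 inclusive: 89 − 11 + 1 = 79.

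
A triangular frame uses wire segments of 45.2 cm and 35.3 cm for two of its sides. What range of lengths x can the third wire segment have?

9.9 < x < 80.5 (cm)

By the triangle inequality, x must be less than 45.2 + 35.3 = 80.5 and greater than |45.2 − 35.3| = 9.9.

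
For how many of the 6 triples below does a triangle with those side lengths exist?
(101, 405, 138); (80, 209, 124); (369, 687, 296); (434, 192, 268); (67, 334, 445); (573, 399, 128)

1

(101,138,405): 101+138 ≤ 405 → not valid
(80,124,209): 80+124 ≤ 209 → not valid
(296,369,687): 296+369 ≤ 687 → not valid
(192,268,434): 192+268 > 434 → valid
(67,334,445): 67+334 ≤ 445 → not valid
(128,399,573): 128+399 ≤ 573 → not valid
1 of the 6 triples forms a triangle.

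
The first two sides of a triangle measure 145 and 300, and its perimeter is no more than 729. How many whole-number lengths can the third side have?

Triangle inequality: 155 < x < 445. Perimeter ≤ 729 gives x ≤ 729 − 145 − 300 = 284.
So 155 < x ≤ 284; integers 156 through 284: 129 values.

129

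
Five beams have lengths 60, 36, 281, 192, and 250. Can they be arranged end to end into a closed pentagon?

A pentagon exists iff every side is shorter than the sum of the others — equivalently, the longest side is less than the sum of the rest.
Longest side 281 < 538 (sum of the remaining 4), so yes.

Yes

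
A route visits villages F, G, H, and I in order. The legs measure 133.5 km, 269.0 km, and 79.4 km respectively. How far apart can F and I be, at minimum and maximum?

56.1 ≤ FI ≤ 481.9 km

The maximum is all hops collinear in one direction: 133.5 + 269.0 + 79.4 = 481.9.
The longest hop is 269.0; the others sum to 212.9. Folding the others back against it leaves at least 269.0 − 212.9 = 56.1.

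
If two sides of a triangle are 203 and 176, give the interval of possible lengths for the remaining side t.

27 < t < 379

By the triangle inequality, t must be less than 203 + 176 = 379 and greater than |203 − 176| = 27.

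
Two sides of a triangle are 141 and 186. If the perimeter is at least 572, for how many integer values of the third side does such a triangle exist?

82

Triangle inequality: 45 < x < 327. Perimeter ≥ 572 gives x ≥ 572 − 141 − 186 = 245.
So 245 ≤ x < 327; integers 245 through 326: 82 values.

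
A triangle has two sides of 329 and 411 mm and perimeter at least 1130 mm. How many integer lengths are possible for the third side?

350

Triangle inequality: 82 < x < 740. Perimeter ≥ 1130 gives x ≥ 1130 − 329 − 411 = 390.
So 390 ≤ x < 740; integers 390 through 739: 350 values.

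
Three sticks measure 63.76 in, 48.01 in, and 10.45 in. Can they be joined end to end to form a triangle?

No

The longest side is 63.76, but the other two sum to only 58.46.
58.46 < 63.76, so the triangle inequality fails.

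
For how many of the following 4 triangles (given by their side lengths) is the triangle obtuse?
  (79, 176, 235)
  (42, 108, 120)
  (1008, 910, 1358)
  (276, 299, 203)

(79,176,235): 79²+176² = 37217 < 55225 = 235² → obtuse
(42,108,120): 42²+108² = 13428 < 14400 = 120² → obtuse
(1008,910,1358): 910²+1008² = 1844164 = 1358² → right
(276,299,203): 203²+276² = 117385 > 89401 = 299² → acute
2 of the 4 are obtuse.

2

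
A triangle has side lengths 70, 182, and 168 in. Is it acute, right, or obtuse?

right

Compare the square of the longest side to the sum of squares of the other two: 70² + 168² = 33124 = 182².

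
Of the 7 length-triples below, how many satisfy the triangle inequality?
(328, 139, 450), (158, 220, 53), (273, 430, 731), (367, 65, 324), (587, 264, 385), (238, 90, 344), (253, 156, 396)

4

(139,328,450): 139+328 > 450 → valid
(53,158,220): 53+158 ≤ 220 → not valid
(273,430,731): 273+430 ≤ 731 → not valid
(65,324,367): 65+324 > 367 → valid
(264,385,587): 264+385 > 587 → valid
(90,238,344): 90+238 ≤ 344 → not valid
(156,253,396): 156+253 > 396 → valid
4 of the 7 triples form a triangle.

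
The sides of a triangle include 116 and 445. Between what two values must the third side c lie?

By the triangle inequality, c must be less than 116 + 445 = 561 and greater than |116 − 445| = 329.

329 < c < 561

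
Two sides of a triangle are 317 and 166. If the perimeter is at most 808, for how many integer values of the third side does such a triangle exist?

174

Triangle inequality: 151 < x < 483. Perimeter ≤ 808 gives x ≤ 808 − 317 − 166 = 325.
So 151 < x ≤ 325; integers 152 through 325: 174 values.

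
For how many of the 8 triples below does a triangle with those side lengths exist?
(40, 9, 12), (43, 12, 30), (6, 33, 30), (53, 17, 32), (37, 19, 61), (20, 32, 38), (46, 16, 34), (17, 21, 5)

4

(9,12,40): 9+12 ≤ 40 → not valid
(12,30,43): 12+30 ≤ 43 → not valid
(6,30,33): 6+30 > 33 → valid
(17,32,53): 17+32 ≤ 53 → not valid
(19,37,61): 19+37 ≤ 61 → not valid
(20,32,38): 20+32 > 38 → valid
(16,34,46): 16+34 > 46 → valid
(5,17,21): 5+17 > 21 → valid
4 of the 8 triples form a triangle.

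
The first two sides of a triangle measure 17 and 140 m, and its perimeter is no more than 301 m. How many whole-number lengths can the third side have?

21

Triangle inequality: 123 < x < 157. Perimeter ≤ 301 gives x ≤ 301 − 17 − 140 = 144.
So 123 < x ≤ 144; integers 124 through 144: 21 values.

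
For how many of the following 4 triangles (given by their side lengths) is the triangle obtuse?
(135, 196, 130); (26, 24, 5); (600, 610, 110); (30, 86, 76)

(135,196,130): 130²+135² = 35125 < 38416 = 196² → obtuse
(26,24,5): 5²+24² = 601 < 676 = 26² → obtuse
(600,610,110): 110²+600² = 372100 = 610² → right
(30,86,76): 30²+76² = 6676 < 7396 = 86² → obtuse
3 of the 4 are obtuse.

3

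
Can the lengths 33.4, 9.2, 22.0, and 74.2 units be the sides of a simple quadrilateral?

No

For a quadrilateral, each side must be shorter than the sum of the others.
Here the longest side is 74.2, but the remaining 3 sides sum to only 64.6.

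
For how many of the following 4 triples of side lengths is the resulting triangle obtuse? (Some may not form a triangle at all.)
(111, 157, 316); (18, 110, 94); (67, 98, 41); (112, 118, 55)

(111,157,316): 111+157 ≤ 316, not a triangle
(18,110,94): 18²+94² = 9160 < 12100 = 110² → obtuse
(67,98,41): 41²+67² = 6170 < 9604 = 98² → obtuse
(112,118,55): 55²+112² = 15569 > 13924 = 118² → acute
2 of the 4 are obtuse.

2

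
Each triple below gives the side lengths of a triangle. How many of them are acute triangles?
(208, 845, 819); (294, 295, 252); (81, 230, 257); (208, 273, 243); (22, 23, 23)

(208,845,819): 208²+819² = 714025 = 845² → right
(294,295,252): 252²+294² = 149940 > 87025 = 295² → acute
(81,230,257): 81²+230² = 59461 < 66049 = 257² → obtuse
(208,273,243): 208²+243² = 102313 > 74529 = 273² → acute
(22,23,23): 22²+23² = 1013 > 529 = 23² → acute
3 of the 5 are acute.

3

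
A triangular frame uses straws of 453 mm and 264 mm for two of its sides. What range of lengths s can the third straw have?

By the triangle inequality, s must be less than 453 + 264 = 717 and greater than |453 − 264| = 189.

189 < s < 717 (mm)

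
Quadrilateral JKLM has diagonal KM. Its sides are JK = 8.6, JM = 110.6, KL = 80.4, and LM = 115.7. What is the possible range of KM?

From triangle JKM: |8.6 − 110.6| < KM < 8.6 + 110.6, i.e. 102.0 < KM < 119.2.
From triangle LKM: 35.3 < KM < 196.1.
Both must hold, so KM lies in the intersection.

102.0 < KM < 119.2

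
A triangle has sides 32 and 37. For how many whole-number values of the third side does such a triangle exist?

The third side lies in the open interval (5, 69).
Integers from 6 to 68 inclusive: 68 − 6 + 1 = 63.

63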